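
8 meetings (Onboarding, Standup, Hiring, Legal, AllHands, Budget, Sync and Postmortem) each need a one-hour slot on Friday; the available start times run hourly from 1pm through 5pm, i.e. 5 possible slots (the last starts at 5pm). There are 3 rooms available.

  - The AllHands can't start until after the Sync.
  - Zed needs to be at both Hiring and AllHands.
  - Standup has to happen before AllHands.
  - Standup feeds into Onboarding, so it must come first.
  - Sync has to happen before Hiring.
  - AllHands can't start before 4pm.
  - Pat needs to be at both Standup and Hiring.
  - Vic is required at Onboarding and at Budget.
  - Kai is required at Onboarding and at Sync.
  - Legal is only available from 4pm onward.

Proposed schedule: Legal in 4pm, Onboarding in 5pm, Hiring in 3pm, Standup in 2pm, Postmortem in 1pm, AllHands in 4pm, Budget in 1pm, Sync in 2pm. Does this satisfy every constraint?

Valid

Standup has to happen before AllHands — holds.
Zed needs to be at both Hiring and AllHands — holds.
Standup feeds into Onboarding, so it must come first — holds.
Kai is required at Onboarding and at Sync — holds.
Sync has to happen before Hiring — holds.
AllHands can't start before 4pm — holds.
The AllHands can't start until after the Sync — holds.
Vic is required at Onboarding and at Budget — holds.
There are 3 rooms available — holds.
Pat needs to be at both Standup and Hiring — holds.
Legal is only available from 4pm onward — holds.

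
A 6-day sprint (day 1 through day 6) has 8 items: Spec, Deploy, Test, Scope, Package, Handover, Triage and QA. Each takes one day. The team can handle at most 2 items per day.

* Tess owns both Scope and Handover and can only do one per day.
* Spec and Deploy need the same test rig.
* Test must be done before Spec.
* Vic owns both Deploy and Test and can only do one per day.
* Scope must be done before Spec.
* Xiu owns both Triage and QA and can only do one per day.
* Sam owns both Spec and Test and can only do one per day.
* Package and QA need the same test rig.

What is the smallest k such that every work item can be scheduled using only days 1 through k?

The precedence chain requires at least 2 distinct days.
With at most 2 per day and 8 work items, at least 4 days are needed.
4 works (last occupied day: day 4): for example Deploy in day 3; Package in day 2; Spec in day 2; Scope in day 1; QA in day 4; Handover in day 4; Test in day 1; Triage in day 3.

4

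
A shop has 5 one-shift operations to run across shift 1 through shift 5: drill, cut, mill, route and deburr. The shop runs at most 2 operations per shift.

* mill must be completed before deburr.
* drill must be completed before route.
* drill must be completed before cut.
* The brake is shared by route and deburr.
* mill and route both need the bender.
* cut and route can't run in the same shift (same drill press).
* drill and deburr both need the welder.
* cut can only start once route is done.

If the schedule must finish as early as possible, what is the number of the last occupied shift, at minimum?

The precedence chain requires at least 3 distinct shifts.
With at most 2 per shift and 5 operations, at least 3 shifts are needed.
3 works (last occupied shift: shift 3): for example drill=shift 1, deburr=shift 3, mill=shift 1, cut=shift 3, route=shift 2.

shift 3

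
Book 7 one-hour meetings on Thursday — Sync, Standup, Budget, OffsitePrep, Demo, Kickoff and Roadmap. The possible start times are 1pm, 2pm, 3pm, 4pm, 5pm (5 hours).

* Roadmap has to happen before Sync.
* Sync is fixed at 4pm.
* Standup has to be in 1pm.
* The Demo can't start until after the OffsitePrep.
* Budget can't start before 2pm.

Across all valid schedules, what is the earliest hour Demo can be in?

Precedence pushes Demo to at least 2pm.
Demo at 2pm is achievable: Demo in 2pm; Roadmap in 1pm; Standup in 1pm; Budget in 2pm; OffsitePrep in 1pm; Kickoff in 1pm; Sync in 4pm.

2pm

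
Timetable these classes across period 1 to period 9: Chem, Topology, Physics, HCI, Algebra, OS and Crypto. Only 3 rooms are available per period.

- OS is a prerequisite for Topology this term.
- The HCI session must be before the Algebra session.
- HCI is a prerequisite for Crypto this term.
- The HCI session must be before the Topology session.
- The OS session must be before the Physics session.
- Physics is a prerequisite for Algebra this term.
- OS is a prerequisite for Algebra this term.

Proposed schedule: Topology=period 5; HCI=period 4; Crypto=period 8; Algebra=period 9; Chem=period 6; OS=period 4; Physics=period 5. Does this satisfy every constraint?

The HCI session must be before the Topology session — holds.
The OS session must be before the Physics session — holds.
Physics is a prerequisite for Algebra this term — holds.
The HCI session must be before the Algebra session — holds.
Only 3 rooms are available per period — holds.
OS is a prerequisite for Algebra this term — holds.
OS is a prerequisite for Topology this term — holds.
HCI is a prerequisite for Crypto this term — holds.

Yes, all constraints hold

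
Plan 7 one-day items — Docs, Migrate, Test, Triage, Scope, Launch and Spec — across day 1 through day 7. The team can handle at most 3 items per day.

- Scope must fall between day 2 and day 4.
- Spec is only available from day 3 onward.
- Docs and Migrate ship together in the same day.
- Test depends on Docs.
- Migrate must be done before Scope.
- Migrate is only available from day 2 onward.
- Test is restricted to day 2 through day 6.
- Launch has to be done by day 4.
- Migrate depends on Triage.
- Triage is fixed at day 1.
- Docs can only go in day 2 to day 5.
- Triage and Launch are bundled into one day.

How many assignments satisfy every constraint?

55

Splitting on Docs: it can be day 2 (40), day 3 (15). Listing each branch's schedules as (Migrate, Test, Triage, Scope, Launch, Spec) by day number:
Docs=day 2: (2,3,1,3,1,3) (2,3,1,3,1,4) (2,3,1,3,1,5) (2,3,1,3,1,6) (2,3,1,3,1,7) (2,3,1,4,1,3) (2,3,1,4,1,4) (2,3,1,4,1,5) (2,3,1,4,1,6) (2,3,1,4,1,7) (2,4,1,3,1,3) (2,4,1,3,1,4) (2,4,1,3,1,5) (2,4,1,3,1,6) (2,4,1,3,1,7) (2,4,1,4,1,3) (2,4,1,4,1,4) (2,4,1,4,1,5) (2,4,1,4,1,6) (2,4,1,4,1,7) (2,5,1,3,1,3) (2,5,1,3,1,4) (2,5,1,3,1,5) (2,5,1,3,1,6) (2,5,1,3,1,7) (2,5,1,4,1,3) (2,5,1,4,1,4) (2,5,1,4,1,5) (2,5,1,4,1,6) (2,5,1,4,1,7) (2,6,1,3,1,3) (2,6,1,3,1,4) (2,6,1,3,1,5) (2,6,1,3,1,6) (2,6,1,3,1,7) (2,6,1,4,1,3) (2,6,1,4,1,4) (2,6,1,4,1,5) (2,6,1,4,1,6) (2,6,1,4,1,7) — 40.
Docs=day 3: (3,4,1,4,1,3) (3,4,1,4,1,4) (3,4,1,4,1,5) (3,4,1,4,1,6) (3,4,1,4,1,7) (3,5,1,4,1,3) (3,5,1,4,1,4) (3,5,1,4,1,5) (3,5,1,4,1,6) (3,5,1,4,1,7) (3,6,1,4,1,3) (3,6,1,4,1,4) (3,6,1,4,1,5) (3,6,1,4,1,6) (3,6,1,4,1,7) — 15.
Summing: 40 + 15 = 55.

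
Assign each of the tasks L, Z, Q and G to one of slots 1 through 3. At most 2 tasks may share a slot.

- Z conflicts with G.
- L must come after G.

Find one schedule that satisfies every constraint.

Z in 2, L in 2, G in 1, Q in 1

Checking: G(1) before L(2); Z(2) != G(1); max 2 per slot (cap 2).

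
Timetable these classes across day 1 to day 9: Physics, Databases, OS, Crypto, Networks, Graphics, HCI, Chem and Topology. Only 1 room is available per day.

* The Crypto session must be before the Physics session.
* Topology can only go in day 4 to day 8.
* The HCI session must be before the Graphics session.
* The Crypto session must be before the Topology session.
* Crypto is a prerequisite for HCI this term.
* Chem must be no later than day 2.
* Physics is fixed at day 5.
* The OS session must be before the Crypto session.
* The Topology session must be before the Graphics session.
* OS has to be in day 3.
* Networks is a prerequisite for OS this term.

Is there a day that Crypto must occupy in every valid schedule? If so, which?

OS is fixed at day 3 and must come before Crypto, so Crypto is at least day 4.
Physics is fixed at day 5 and must come after Crypto, so Crypto is at most day 4.
So Crypto must be day 4.

day 4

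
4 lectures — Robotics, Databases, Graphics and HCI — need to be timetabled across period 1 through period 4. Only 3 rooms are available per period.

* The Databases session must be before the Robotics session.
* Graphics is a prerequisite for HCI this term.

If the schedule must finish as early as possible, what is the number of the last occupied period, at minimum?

2

The precedence chain requires at least 2 distinct periods.
With at most 3 per period and 4 lectures, at least 2 periods are needed.
2 works (last occupied period: period 2): for example Graphics in period 1, Robotics in period 2, Databases in period 1, HCI in period 2.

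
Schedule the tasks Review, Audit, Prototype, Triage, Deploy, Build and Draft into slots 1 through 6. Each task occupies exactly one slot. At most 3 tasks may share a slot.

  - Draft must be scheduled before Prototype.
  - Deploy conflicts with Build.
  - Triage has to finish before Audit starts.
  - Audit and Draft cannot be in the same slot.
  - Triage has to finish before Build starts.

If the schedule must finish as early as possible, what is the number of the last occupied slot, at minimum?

The precedence chain requires at least 2 distinct slots.
With at most 3 per slot and 7 tasks, at least 3 slots are needed.
3 works (last occupied slot: 3): for example Audit -> 2, Draft -> 1, Build -> 2, Review -> 1, Prototype -> 2, Deploy -> 3, Triage -> 1.

slot 3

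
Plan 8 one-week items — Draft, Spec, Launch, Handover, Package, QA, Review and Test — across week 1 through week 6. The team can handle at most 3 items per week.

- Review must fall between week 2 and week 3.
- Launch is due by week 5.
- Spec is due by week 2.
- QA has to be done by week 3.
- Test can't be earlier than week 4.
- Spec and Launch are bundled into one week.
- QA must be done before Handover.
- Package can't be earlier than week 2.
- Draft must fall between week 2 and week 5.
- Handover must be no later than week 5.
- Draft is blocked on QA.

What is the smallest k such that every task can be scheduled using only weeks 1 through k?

The precedence chain requires at least 2 distinct weeks.
With at most 3 per week and 8 tasks, at least 3 weeks are needed.
Test can't be placed before week 4, so the schedule must run through at least week 4.
4 works (last occupied week: week 4): for example Launch=week 1, Handover=week 3, Spec=week 1, QA=week 1, Test=week 4, Review=week 2, Draft=week 2, Package=week 2.

4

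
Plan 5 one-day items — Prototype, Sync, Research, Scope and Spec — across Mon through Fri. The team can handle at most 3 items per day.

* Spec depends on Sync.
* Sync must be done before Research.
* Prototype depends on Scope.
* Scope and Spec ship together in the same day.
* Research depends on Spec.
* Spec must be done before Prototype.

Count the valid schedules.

20

Splitting on Prototype: it can be Wed (3), Thu (7), Fri (10). Listing each branch's schedules as (Sync, Research, Scope, Spec):
Prototype=Wed: (Mon,Wed,Tue,Tue) (Mon,Thu,Tue,Tue) (Mon,Fri,Tue,Tue) — 3.
Prototype=Thu: (Mon,Wed,Tue,Tue) (Mon,Thu,Tue,Tue) (Mon,Thu,Wed,Wed) (Mon,Fri,Tue,Tue) (Mon,Fri,Wed,Wed) (Tue,Thu,Wed,Wed) (Tue,Fri,Wed,Wed) — 7.
Prototype=Fri: (Mon,Wed,Tue,Tue) (Mon,Thu,Tue,Tue) (Mon,Thu,Wed,Wed) (Mon,Fri,Tue,Tue) (Mon,Fri,Wed,Wed) (Mon,Fri,Thu,Thu) (Tue,Thu,Wed,Wed) (Tue,Fri,Wed,Wed) (Tue,Fri,Thu,Thu) (Wed,Fri,Thu,Thu) — 10.
Summing: 3 + 7 + 10 = 20.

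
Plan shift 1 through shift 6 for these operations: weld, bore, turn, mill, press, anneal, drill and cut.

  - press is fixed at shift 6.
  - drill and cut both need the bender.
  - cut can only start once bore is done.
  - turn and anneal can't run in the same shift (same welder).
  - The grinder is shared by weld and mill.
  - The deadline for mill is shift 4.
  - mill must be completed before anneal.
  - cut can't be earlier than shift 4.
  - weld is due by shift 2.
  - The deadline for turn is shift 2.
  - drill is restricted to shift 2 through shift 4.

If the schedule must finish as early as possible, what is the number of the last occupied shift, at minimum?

The precedence chain requires at least 2 distinct shifts.
press can't be placed before shift 6, so the schedule must run through at least shift 6.
6 works (last occupied shift: shift 6): for example mill=shift 2, weld=shift 1, bore=shift 1, press=shift 6, anneal=shift 3, drill=shift 2, cut=shift 4, turn=shift 1.

6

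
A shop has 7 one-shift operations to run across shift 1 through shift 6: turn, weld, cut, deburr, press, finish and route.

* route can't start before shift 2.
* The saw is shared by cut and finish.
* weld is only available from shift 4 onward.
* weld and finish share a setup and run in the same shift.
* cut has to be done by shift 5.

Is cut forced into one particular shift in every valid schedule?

No

cut can be shift 1 (e.g. press in shift 1; route in shift 2; cut in shift 1; turn in shift 1; weld in shift 4; finish in shift 4; deburr in shift 1) or shift 2 (e.g. turn -> shift 1, route -> shift 2, weld -> shift 4, cut -> shift 2, finish -> shift 4, press -> shift 1, deburr -> shift 1).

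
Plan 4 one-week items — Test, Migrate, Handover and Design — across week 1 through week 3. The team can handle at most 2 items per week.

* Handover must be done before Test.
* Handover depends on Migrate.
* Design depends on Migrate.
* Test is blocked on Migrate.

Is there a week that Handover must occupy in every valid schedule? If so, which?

Precedence pushes Handover to at least week 2; downstream work caps Handover at week 2.
So Handover is pinned to week 2.

week 2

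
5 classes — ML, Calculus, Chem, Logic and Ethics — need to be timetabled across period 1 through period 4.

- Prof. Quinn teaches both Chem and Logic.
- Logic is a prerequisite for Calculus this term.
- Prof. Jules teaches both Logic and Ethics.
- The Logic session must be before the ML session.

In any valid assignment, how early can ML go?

period 2

Precedence pushes ML to at least period 2.
ML at period 2 is achievable: Ethics -> period 2; Logic -> period 1; ML -> period 2; Calculus -> period 2; Chem -> period 2.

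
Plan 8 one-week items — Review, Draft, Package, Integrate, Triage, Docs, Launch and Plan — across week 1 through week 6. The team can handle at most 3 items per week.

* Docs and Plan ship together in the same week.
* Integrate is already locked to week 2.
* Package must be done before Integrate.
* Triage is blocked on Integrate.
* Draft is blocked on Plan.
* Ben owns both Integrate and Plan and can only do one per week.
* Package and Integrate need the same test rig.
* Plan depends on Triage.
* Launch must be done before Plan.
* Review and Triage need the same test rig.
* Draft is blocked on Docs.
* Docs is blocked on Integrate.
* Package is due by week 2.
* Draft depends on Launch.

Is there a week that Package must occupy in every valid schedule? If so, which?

week 1

Package's window is week 1–week 2.
Integrate is fixed at week 2, and Package can't share a week with Integrate.
So Package must be week 1.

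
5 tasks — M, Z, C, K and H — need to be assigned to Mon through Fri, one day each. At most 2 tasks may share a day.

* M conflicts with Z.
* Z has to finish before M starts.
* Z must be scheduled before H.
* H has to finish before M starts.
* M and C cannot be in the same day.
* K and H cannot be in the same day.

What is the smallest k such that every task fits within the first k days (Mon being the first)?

The precedence chain requires at least 3 distinct days.
With at most 2 per day and 5 tasks, at least 3 days are needed.
3 works (last occupied day: Wed): for example K in Wed; Z in Mon; H in Tue; C in Mon; M in Wed.

3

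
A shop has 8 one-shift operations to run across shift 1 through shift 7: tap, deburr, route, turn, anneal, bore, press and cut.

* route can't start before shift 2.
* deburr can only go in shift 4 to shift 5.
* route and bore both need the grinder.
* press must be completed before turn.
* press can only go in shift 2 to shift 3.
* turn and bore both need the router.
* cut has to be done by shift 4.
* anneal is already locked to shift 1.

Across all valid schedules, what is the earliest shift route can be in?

Route is available from shift 2.
route at shift 2 is achievable: press=shift 2; deburr=shift 4; tap=shift 1; route=shift 2; bore=shift 1; cut=shift 1; turn=shift 3; anneal=shift 1.

shift 2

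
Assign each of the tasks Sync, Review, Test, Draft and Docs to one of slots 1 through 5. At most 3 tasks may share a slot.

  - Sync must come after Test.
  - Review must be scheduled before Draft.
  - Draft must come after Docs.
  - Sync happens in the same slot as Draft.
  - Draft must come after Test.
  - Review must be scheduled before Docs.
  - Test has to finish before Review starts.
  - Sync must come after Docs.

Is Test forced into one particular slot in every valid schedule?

No

Test can be 1 (e.g. Draft in 4; Test in 1; Docs in 3; Sync in 4; Review in 2) or 2 (e.g. Sync in 5, Test in 2, Docs in 4, Review in 3, Draft in 5).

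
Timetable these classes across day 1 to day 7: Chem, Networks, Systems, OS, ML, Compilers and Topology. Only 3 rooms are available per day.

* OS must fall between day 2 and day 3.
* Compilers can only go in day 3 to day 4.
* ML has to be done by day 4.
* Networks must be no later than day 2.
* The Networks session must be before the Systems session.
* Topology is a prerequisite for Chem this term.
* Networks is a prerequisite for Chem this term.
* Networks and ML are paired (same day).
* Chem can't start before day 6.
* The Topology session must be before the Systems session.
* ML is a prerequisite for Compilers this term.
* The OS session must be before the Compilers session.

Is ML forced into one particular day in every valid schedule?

No

ML can be day 1 (e.g. ML -> day 1; Chem -> day 6; Compilers -> day 3; Networks -> day 1; OS -> day 2; Topology -> day 1; Systems -> day 2) or day 2 (e.g. Chem=day 6; ML=day 2; OS=day 2; Systems=day 3; Compilers=day 3; Networks=day 2; Topology=day 1).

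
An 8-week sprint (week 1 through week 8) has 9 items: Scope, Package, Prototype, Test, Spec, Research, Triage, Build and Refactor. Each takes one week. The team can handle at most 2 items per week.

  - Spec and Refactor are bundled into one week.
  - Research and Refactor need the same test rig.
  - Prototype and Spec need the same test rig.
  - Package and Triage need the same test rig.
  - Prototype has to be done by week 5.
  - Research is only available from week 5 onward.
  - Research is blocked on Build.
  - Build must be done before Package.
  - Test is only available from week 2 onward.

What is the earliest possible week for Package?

Precedence pushes Package to at least week 2.
Package at week 2 is achievable: Research in week 5; Prototype in week 1; Test in week 2; Package in week 2; Build in week 1; Refactor in week 4; Triage in week 3; Spec in week 4; Scope in week 3.

week 2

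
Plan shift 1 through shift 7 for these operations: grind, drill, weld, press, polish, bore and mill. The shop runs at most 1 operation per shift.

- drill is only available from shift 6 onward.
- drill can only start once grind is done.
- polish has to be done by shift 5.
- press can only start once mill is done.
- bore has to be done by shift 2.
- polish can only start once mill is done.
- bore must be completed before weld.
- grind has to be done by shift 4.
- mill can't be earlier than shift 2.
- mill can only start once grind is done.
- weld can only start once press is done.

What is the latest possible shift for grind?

Grind's own window allows nothing later than shift 4; downstream work caps grind at shift 3.
grind at shift 2 is achievable: press -> shift 5; mill -> shift 3; polish -> shift 4; bore -> shift 1; weld -> shift 7; grind -> shift 2; drill -> shift 6.
Nothing later works — the capacity limit rule out every shift after shift 2.

shift 2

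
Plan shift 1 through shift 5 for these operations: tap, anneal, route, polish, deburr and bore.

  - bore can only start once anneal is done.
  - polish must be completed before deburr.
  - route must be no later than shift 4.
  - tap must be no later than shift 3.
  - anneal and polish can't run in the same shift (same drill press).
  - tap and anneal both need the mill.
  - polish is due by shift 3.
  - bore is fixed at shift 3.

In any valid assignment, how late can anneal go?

shift 2

Downstream work caps anneal at shift 2.
anneal at shift 2 is achievable: route -> shift 1, anneal -> shift 2, polish -> shift 1, deburr -> shift 2, tap -> shift 1, bore -> shift 3.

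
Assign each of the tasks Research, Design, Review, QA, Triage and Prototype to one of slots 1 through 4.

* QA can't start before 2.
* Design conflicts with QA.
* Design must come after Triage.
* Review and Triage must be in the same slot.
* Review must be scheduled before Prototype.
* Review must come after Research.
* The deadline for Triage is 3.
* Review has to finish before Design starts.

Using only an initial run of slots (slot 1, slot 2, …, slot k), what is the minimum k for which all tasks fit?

The precedence chain requires at least 3 distinct slots.
3 works (last occupied slot: 3): for example QA in 2, Triage in 2, Review in 2, Research in 1, Design in 3, Prototype in 3.

3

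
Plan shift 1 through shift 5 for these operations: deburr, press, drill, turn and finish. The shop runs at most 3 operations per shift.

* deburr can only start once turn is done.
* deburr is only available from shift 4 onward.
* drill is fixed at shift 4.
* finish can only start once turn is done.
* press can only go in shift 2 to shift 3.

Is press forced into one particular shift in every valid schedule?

No

press can be shift 2 (e.g. press in shift 2; deburr in shift 4; finish in shift 2; turn in shift 1; drill in shift 4) or shift 3 (e.g. turn -> shift 1, drill -> shift 4, press -> shift 3, finish -> shift 2, deburr -> shift 4).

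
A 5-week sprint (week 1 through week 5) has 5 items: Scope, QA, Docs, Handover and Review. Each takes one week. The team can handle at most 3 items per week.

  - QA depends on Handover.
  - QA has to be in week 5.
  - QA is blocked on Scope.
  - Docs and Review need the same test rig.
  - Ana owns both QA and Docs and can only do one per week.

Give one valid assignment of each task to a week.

Handover -> week 1, Docs -> week 1, Review -> week 2, QA -> week 5, Scope -> week 1

Checking: Scope(week 1) before QA(week 5); Handover(week 1) before QA(week 5); Docs(week 1) != Review(week 2); QA(week 5) != Docs(week 1); QA=week 5 in [week 5,week 5]; max 3 per week (cap 3).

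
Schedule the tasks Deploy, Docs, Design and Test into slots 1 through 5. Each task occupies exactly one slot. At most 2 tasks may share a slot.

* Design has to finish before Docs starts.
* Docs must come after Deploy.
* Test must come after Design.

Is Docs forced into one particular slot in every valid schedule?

No

Docs can be 2 (e.g. Deploy in 1, Docs in 2, Design in 1, Test in 2) or 3 (e.g. Docs in 3, Test in 2, Deploy in 1, Design in 1).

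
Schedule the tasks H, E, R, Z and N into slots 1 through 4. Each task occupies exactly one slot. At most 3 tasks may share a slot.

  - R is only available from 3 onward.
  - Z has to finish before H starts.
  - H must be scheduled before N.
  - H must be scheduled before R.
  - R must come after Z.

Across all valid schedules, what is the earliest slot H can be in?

Precedence pushes H to at least 2; downstream work caps H at 3.
H at 2 is achievable: H in 2, R in 3, E in 1, Z in 1, N in 3.

2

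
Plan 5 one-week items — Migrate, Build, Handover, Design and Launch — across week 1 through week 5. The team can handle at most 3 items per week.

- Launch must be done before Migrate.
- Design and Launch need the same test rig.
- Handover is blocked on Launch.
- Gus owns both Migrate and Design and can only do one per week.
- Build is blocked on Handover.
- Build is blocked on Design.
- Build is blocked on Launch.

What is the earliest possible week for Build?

week 3

Precedence pushes Build to at least week 3.
Build at week 3 is achievable: Launch -> week 1; Migrate -> week 3; Design -> week 2; Build -> week 3; Handover -> week 2.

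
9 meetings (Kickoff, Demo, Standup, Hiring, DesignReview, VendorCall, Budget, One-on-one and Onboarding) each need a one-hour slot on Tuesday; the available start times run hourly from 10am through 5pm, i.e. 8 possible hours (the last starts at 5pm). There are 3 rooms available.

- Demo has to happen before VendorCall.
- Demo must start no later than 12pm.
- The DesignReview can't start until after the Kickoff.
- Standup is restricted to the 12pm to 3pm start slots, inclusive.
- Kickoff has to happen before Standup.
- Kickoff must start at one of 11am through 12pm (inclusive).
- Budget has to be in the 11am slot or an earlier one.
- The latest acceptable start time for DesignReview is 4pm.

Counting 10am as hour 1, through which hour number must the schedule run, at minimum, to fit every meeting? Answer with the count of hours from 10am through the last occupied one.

3

The precedence chain requires at least 2 distinct hours.
With at most 3 per hour and 9 meetings, at least 3 hours are needed.
Standup can't be placed before 12pm — that is hour 3 counting from 10am — so the schedule must run through at least 3 hours.
3 works (last occupied hour: 12pm): for example Hiring -> 10am, Standup -> 12pm, VendorCall -> 11am, Kickoff -> 11am, One-on-one -> 11am, Demo -> 10am, Budget -> 10am, Onboarding -> 12pm, DesignReview -> 12pm.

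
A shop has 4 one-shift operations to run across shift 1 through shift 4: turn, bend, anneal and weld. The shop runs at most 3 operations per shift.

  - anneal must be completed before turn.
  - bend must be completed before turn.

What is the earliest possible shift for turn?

shift 2

Precedence pushes turn to at least shift 2.
turn at shift 2 is achievable: weld -> shift 1, bend -> shift 1, turn -> shift 2, anneal -> shift 1.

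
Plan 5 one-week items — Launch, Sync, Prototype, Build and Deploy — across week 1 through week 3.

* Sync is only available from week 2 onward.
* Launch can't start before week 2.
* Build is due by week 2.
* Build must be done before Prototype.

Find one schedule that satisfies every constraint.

Sync=week 2, Prototype=week 2, Build=week 1, Launch=week 2, Deploy=week 1

Checking: Build(week 1) before Prototype(week 2); Launch=week 2 in [week 2,week 3]; Build=week 1 in [week 1,week 2]; Sync=week 2 in [week 2,week 3].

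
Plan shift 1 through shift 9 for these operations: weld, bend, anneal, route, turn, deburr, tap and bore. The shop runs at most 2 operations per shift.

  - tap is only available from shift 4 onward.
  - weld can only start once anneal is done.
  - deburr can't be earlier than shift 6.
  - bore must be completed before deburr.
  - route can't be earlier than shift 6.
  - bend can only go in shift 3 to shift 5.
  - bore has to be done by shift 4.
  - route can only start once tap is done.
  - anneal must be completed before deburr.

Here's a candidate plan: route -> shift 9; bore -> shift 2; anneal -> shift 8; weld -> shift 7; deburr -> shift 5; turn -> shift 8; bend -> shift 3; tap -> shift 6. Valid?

tap is only available from shift 4 onward — holds.
deburr can't be earlier than shift 6 — violated.
route can't be earlier than shift 6 — holds.
weld can only start once anneal is done — violated.
bore has to be done by shift 4 — holds.
bend can only go in shift 3 to shift 5 — holds.
anneal must be completed before deburr — violated.
bore must be completed before deburr — holds.
The shop runs at most 2 operations per shift — holds.
route can only start once tap is done — holds.

Invalid. anneal must be completed before deburr.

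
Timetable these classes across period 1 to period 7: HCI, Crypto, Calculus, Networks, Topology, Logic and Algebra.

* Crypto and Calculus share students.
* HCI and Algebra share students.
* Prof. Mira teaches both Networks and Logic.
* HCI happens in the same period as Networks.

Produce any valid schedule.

Topology=period 1, Logic=period 2, Algebra=period 2, Networks=period 1, HCI=period 1, Crypto=period 1, Calculus=period 2

Checking: Networks(period 1) != Logic(period 2); HCI(period 1) != Algebra(period 2); Crypto(period 1) != Calculus(period 2); HCI = Networks = period 1.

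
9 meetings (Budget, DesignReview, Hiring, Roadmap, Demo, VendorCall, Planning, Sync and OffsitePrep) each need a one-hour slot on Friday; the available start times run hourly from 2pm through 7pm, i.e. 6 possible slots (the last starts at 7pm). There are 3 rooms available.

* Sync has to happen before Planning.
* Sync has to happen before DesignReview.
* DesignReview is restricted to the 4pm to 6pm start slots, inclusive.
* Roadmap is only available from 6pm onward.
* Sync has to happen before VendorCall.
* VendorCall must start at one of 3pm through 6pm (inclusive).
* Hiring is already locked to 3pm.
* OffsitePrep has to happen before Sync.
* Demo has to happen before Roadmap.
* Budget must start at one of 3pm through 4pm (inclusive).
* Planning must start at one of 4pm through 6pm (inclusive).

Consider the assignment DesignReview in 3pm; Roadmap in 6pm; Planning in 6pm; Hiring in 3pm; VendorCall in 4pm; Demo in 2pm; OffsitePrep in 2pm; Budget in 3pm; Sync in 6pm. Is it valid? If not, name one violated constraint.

Demo has to happen before Roadmap — holds.
Budget must start at one of 3pm through 4pm (inclusive) — holds.
VendorCall must start at one of 3pm through 6pm (inclusive) — holds.
DesignReview is restricted to the 4pm to 6pm start slots, inclusive — violated.
There are 3 rooms available — holds.
Sync has to happen before DesignReview — violated.
Hiring is already locked to 3pm — holds.
OffsitePrep has to happen before Sync — holds.
Planning must start at one of 4pm through 6pm (inclusive) — holds.
Sync has to happen before VendorCall — violated.
Sync has to happen before Planning — violated.
Roadmap is only available from 6pm onward — holds.

Invalid. Sync has to happen before DesignReview.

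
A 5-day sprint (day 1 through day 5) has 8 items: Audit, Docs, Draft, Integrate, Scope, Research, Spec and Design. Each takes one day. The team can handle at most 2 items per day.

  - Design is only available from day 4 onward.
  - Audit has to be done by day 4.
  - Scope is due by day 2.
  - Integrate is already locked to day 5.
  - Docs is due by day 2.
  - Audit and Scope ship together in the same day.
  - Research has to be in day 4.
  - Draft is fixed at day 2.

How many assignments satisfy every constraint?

Enumerating: Draft -> day 2, Spec -> day 3, Research -> day 4, Audit -> day 1, Integrate -> day 5, Scope -> day 1, Design -> day 4, Docs -> day 2 | Design=day 4, Audit=day 1, Scope=day 1, Research=day 4, Integrate=day 5, Draft=day 2, Docs=day 2, Spec=day 5 | Audit in day 1, Draft in day 2, Spec in day 3, Docs in day 2, Integrate in day 5, Research in day 4, Scope in day 1, Design in day 5 | Design=day 5; Docs=day 2; Draft=day 2; Spec=day 4; Integrate=day 5; Audit=day 1; Research=day 4; Scope=day 1.

4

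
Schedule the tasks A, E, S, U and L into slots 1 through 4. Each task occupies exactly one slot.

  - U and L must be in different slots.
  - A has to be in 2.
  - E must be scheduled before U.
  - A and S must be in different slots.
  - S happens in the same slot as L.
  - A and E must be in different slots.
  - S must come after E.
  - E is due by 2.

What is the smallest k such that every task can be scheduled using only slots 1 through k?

The precedence chain requires at least 2 distinct slots.
Could 2 slots be enough, i.e. nothing placed later than 2? No: A's window within 2 slots is {2}; E's window within 2 slots is {1, 2}; S must come after E (at 1 or later) → {2}; S can't share with A (2) → nothing is left.
So 2 slots is not enough.
3 works (last occupied slot: 3): for example U -> 2; E -> 1; S -> 3; A -> 2; L -> 3.

3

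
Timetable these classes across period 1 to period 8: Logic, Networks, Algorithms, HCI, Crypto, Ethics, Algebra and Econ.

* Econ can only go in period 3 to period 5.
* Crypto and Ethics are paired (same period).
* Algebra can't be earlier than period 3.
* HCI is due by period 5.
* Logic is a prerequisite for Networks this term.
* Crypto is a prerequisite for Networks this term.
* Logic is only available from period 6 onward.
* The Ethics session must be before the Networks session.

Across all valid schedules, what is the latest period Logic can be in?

period 7

Logic is available from period 6; downstream work caps Logic at period 7.
Logic at period 7 is achievable: Algebra in period 3, Crypto in period 1, HCI in period 1, Ethics in period 1, Logic in period 7, Econ in period 3, Algorithms in period 1, Networks in period 8.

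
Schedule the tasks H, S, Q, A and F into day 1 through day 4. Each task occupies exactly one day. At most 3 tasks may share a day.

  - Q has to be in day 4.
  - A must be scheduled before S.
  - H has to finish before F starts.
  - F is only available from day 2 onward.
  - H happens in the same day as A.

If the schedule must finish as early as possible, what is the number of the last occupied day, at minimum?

day 4

The precedence chain requires at least 2 distinct days.
With at most 3 per day and 5 tasks, at least 2 days are needed.
Q can't be placed before day 4, so the schedule must run through at least day 4.
4 works (last occupied day: day 4): for example H in day 1; Q in day 4; A in day 1; F in day 2; S in day 2.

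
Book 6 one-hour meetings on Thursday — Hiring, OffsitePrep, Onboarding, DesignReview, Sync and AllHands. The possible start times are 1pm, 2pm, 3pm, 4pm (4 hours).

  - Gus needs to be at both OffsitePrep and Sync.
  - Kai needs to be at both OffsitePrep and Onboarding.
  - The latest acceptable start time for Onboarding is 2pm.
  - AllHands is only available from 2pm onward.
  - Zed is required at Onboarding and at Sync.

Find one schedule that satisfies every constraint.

DesignReview -> 1pm, Hiring -> 1pm, AllHands -> 2pm, Onboarding -> 1pm, OffsitePrep -> 2pm, Sync -> 3pm

Checking: OffsitePrep(2pm) != Sync(3pm); OffsitePrep(2pm) != Onboarding(1pm); Onboarding(1pm) != Sync(3pm); AllHands=2pm in [2pm,4pm]; Onboarding=1pm in [1pm,2pm].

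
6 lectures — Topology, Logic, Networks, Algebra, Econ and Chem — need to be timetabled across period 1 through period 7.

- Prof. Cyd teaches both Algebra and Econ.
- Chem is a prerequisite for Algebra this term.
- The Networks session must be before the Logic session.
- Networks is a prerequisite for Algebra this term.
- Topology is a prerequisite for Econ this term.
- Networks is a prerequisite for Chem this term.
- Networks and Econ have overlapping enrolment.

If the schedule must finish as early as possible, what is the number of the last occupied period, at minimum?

3

The precedence chain requires at least 3 distinct periods.
3 works (last occupied period: period 3): for example Chem=period 2; Econ=period 2; Logic=period 2; Algebra=period 3; Topology=period 1; Networks=period 1.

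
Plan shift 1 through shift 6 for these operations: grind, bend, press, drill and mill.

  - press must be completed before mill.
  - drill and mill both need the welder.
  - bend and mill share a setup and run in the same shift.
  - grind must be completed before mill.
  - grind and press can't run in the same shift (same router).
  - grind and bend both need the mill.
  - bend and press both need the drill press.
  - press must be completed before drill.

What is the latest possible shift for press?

Downstream work caps press at shift 5.
press at shift 4 is achievable: mill=shift 5; bend=shift 5; drill=shift 6; grind=shift 1; press=shift 4.
Nothing later works — the conflict constraints rule out every shift after shift 4.

shift 4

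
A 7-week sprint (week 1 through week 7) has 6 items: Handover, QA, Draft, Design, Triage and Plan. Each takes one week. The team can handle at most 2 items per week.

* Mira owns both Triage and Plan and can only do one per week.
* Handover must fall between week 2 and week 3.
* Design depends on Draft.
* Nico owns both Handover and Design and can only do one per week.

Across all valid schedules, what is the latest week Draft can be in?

week 6

Downstream work caps Draft at week 6.
Draft at week 6 is achievable: QA in week 1, Plan in week 2, Draft in week 6, Triage in week 1, Design in week 7, Handover in week 2.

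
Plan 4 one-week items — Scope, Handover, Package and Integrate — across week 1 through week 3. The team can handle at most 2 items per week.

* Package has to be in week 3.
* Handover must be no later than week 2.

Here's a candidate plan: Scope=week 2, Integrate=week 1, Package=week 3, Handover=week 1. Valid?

Package has to be in week 3 — holds.
Handover must be no later than week 2 — holds.
The team can handle at most 2 items per week — holds.

Yes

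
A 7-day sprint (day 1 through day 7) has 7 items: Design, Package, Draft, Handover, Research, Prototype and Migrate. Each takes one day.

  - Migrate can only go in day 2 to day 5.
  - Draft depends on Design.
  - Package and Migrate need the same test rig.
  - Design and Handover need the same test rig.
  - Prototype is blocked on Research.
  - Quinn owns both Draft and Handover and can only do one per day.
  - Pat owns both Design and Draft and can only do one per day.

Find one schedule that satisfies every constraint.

Package in day 1; Research in day 1; Draft in day 2; Handover in day 3; Prototype in day 2; Design in day 1; Migrate in day 2

Checking: Design(day 1) before Draft(day 2); Research(day 1) before Prototype(day 2); Design(day 1) != Handover(day 3); Design(day 1) != Draft(day 2); Draft(day 2) != Handover(day 3); Package(day 1) != Migrate(day 2); Migrate=day 2 in [day 2,day 5].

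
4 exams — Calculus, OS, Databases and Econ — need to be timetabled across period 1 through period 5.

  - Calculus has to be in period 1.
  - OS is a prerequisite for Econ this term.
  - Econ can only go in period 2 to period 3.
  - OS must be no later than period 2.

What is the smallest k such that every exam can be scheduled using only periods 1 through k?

The precedence chain requires at least 2 distinct periods.
2 works (last occupied period: period 2): for example OS -> period 1, Calculus -> period 1, Econ -> period 2, Databases -> period 1.

2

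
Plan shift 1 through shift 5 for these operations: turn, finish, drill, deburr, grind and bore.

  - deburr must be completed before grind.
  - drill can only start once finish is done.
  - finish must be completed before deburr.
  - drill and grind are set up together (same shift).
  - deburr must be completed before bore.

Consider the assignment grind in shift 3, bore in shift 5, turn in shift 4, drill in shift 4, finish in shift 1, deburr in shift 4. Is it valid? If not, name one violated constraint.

No — it violates: deburr must be completed before grind

finish must be completed before deburr — holds.
drill can only start once finish is done — holds.
deburr must be completed before bore — holds.
deburr must be completed before grind — violated.
drill and grind are set up together (same shift) — violated.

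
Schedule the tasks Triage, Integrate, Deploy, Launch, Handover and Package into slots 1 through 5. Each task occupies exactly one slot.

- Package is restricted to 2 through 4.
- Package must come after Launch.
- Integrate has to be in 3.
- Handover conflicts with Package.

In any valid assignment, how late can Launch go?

Downstream work caps Launch at 3.
Launch at 3 is achievable: Deploy in 1; Triage in 1; Package in 4; Handover in 1; Integrate in 3; Launch in 3.

3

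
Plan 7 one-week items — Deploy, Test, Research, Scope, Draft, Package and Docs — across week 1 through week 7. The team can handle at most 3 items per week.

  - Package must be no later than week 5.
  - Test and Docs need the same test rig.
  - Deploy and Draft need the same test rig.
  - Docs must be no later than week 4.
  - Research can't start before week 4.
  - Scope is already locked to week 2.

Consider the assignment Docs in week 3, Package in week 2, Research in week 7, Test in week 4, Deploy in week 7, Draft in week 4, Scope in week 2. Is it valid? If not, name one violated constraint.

Package must be no later than week 5 — holds.
The team can handle at most 3 items per week — holds.
Deploy and Draft need the same test rig — holds.
Scope is already locked to week 2 — holds.
Research can't start before week 4 — holds.
Docs must be no later than week 4 — holds.
Test and Docs need the same test rig — holds.

Yes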